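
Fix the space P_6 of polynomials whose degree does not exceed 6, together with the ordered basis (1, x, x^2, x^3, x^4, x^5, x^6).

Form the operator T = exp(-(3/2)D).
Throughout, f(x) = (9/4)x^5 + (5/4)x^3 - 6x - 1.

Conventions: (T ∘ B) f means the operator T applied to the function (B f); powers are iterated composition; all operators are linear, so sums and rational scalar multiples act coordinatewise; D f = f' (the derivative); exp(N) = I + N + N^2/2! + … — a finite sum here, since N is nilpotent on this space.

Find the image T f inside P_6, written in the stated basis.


g(x) = (9/4)x^5 - (135/8)x^4 + (415/8)x^3 - (1305/16)x^2 + (3801/64)x - 1703/128

order-1 term: -(135/8)x^4 - (45/8)x^2 + 9
order-2 term: (405/8)x^3 + (135/16)x
order-3 term: -(1215/16)x^2 - 135/32
order-4 term: (3645/64)x
order-5 term: -2187/128
the series for exp(-(3/2)D) f terminates at order 5
exp(-(3/2)D) f = (9/4)x^5 - (135/8)x^4 + (415/8)x^3 - (1305/16)x^2 + (3801/64)x - 1703/128


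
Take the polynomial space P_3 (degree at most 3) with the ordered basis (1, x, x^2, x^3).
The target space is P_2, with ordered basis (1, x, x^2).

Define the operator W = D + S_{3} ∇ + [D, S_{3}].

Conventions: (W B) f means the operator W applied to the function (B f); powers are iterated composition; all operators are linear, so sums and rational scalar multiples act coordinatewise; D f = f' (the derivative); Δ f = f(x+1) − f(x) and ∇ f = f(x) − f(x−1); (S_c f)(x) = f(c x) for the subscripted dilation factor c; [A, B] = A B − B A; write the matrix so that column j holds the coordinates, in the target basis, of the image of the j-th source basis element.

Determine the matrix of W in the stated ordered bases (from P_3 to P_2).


the matrix is [[0, 4, -1, 1]; [0, 0, 20, -9]; [0, 0, 0, 84]] (rows listed top to bottom)

image of 1: 0
image of x: 4
image of x^2: 20x - 1
image of x^3: 84x^2 - 9x + 1
each image's coordinates form column j of the matrix


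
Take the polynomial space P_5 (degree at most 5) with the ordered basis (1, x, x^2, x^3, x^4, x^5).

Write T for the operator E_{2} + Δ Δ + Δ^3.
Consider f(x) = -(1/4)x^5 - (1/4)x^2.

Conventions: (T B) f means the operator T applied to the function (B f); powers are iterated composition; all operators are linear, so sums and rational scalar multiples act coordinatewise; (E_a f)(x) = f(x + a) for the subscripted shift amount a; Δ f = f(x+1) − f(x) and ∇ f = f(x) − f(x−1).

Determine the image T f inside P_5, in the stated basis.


E_{2} f = -(1/4)x^5 - (5/2)x^4 - 10x^3 - (81/4)x^2 - 21x - 9
Δ f = -(5/4)x^4 - (5/2)x^3 - (5/2)x^2 - (7/4)x - 1/2
Δ Δ f = -5x^3 - 15x^2 - (35/2)x - 8
Δ f = -(5/4)x^4 - (5/2)x^3 - (5/2)x^2 - (7/4)x - 1/2
Δ Δ f = -5x^3 - 15x^2 - (35/2)x - 8
Δ Δ Δ f = -15x^2 - 45x - 75/2
(E_{2} + Δ Δ + Δ^3) f = -(1/4)x^5 - (5/2)x^4 - 15x^3 - (201/4)x^2 - (167/2)x - 109/2

the image equals g(x) = -(1/4)x^5 - (5/2)x^4 - 15x^3 - (201/4)x^2 - (167/2)x - 109/2


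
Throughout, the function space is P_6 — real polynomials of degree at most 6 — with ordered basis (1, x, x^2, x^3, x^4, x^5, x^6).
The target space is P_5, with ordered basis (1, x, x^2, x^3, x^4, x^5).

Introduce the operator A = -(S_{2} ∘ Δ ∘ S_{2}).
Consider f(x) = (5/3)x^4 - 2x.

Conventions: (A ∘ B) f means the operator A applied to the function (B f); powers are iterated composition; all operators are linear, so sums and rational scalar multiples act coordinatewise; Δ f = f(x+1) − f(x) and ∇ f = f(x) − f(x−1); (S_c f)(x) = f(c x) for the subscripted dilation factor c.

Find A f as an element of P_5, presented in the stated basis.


the image equals g(x) = -(2560/3)x^3 - 640x^2 - (640/3)x - 68/3

S_{2} f = (80/3)x^4 - 4x
Δ S_{2} f = (320/3)x^3 + 160x^2 + (320/3)x + 68/3
S_{2} Δ S_{2} f = (2560/3)x^3 + 640x^2 + (640/3)x + 68/3
(-(S_{2} ∘ Δ ∘ S_{2})) f = -(2560/3)x^3 - 640x^2 - (640/3)x - 68/3


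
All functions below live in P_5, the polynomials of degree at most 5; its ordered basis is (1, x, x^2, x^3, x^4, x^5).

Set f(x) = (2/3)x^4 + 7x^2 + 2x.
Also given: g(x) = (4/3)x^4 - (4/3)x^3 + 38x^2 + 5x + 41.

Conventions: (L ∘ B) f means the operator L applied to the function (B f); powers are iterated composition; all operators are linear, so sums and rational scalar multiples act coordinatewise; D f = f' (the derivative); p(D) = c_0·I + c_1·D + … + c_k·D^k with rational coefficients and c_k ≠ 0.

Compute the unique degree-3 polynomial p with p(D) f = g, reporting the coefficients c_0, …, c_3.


p(D) = 2·I − (1/2)·D + 3·D^2 + (1/2)·D^3, i.e. c_0 = 2, c_1 = -1/2, c_2 = 3, c_3 = 1/2

D^0 f = (2/3)x^4 + 7x^2 + 2x
D^1 f = (8/3)x^3 + 14x + 2
D^2 f = 8x^2 + 14
D^3 f = 16x
matching coefficients of g against c_0 f + c_1 Df + … from the top degree down determines the c_i
solution: c_0 = 2, c_1 = -1/2, c_2 = 3, c_3 = 1/2


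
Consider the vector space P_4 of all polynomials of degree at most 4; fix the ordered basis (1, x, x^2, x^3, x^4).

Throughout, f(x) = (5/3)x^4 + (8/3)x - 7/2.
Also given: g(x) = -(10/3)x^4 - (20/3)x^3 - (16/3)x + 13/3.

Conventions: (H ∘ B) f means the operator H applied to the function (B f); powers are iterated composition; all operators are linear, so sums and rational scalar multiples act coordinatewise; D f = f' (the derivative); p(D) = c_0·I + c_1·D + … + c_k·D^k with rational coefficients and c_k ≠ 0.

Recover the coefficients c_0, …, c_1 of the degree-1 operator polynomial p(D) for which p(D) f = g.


c_0 = -2, c_1 = -1

D^0 f = (5/3)x^4 + (8/3)x - 7/2
D^1 f = (20/3)x^3 + 8/3
matching coefficients of g against c_0 f + c_1 Df + … from the top degree down determines the c_i
solution: c_0 = -2, c_1 = -1


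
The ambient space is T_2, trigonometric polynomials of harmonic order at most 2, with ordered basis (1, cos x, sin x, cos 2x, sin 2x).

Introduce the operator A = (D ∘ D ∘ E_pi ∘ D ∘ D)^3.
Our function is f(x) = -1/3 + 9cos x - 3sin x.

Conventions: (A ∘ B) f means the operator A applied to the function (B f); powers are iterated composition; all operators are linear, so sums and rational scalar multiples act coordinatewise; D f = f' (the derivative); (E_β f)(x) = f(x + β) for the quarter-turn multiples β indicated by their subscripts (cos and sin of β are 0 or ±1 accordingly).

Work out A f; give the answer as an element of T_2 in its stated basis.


D f = -3cos x - 9sin x
D D f = -9cos x + 3sin x
E_pi (D ∘ D) f = 9cos x - 3sin x
D E_pi (D ∘ D) f = -3cos x - 9sin x
D D E_pi (D ∘ D) f = -9cos x + 3sin x
D (D ∘ D ∘ E_pi ∘ D ∘ D) f = 3cos x + 9sin x
D D (D ∘ D ∘ E_pi ∘ D ∘ D) f = 9cos x - 3sin x
E_pi (D ∘ D) (D ∘ D ∘ E_pi ∘ D ∘ D) f = -9cos x + 3sin x
D E_pi (D ∘ D) (D ∘ D ∘ E_pi ∘ D ∘ D) f = 3cos x + 9sin x
D D E_pi (D ∘ D) (D ∘ D ∘ E_pi ∘ D ∘ D) f = 9cos x - 3sin x
D (D ∘ D ∘ E_pi ∘ D ∘ D) (D ∘ D ∘ E_pi ∘ D ∘ D) f = -3cos x - 9sin x
D D (D ∘ D ∘ E_pi ∘ D ∘ D) (D ∘ D ∘ E_pi ∘ D ∘ D) f = -9cos x + 3sin x
E_pi (D ∘ D) (D ∘ D ∘ E_pi ∘ D ∘ D) (D ∘ D ∘ E_pi ∘ D ∘ D) f = 9cos x - 3sin x
D E_pi (D ∘ D) (D ∘ D ∘ E_pi ∘ D ∘ D) (D ∘ D ∘ E_pi ∘ D ∘ D) f = -3cos x - 9sin x
D D E_pi (D ∘ D) (D ∘ D ∘ E_pi ∘ D ∘ D) (D ∘ D ∘ E_pi ∘ D ∘ D) f = -9cos x + 3sin x

the result is g(x) = -9cos x + 3sin x


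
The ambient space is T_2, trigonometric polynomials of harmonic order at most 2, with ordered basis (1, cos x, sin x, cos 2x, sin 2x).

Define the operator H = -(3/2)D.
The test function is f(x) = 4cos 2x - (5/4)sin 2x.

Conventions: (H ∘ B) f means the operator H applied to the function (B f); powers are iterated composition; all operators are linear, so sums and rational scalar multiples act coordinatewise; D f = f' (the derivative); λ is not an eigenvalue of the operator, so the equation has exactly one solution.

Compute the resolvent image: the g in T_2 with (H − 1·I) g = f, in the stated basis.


g(x) = -(31/40)cos 2x - (43/40)sin 2x

write g with unknown coordinates in the stated basis and equate coefficients in (H − 1·I) g = f
solving from the highest basis element down gives g = -(31/40)cos 2x - (43/40)sin 2x
check: H g = (129/40)cos 2x - (93/40)sin 2x
so H g − 1·g = 4cos 2x - (5/4)sin 2x = f ✓


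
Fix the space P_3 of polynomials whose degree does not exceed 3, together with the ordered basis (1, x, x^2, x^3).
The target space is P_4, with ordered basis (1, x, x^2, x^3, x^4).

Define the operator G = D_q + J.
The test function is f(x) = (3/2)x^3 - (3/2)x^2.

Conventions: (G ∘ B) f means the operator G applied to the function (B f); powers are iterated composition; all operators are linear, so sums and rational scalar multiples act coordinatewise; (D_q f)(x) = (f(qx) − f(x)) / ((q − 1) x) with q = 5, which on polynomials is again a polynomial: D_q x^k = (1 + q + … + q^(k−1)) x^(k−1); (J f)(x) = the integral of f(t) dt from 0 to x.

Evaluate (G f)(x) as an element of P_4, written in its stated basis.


D_q f = (93/2)x^2 - 9x
J f = (3/8)x^4 - (1/2)x^3
(D_q + J) f = (3/8)x^4 - (1/2)x^3 + (93/2)x^2 - 9x

the result is g(x) = (3/8)x^4 - (1/2)x^3 + (93/2)x^2 - 9x


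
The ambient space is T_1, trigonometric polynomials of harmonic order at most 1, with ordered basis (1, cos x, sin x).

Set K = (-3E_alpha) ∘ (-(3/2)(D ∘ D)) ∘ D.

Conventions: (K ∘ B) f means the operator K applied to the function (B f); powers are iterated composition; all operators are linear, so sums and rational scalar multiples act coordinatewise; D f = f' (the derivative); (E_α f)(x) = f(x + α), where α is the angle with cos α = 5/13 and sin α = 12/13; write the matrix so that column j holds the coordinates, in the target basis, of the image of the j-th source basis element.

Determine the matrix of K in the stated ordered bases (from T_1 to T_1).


image of 1: 0
image of cos x: (54/13)cos x + (45/26)sin x
image of sin x: -(45/26)cos x + (54/13)sin x
each image's coordinates form column j of the matrix

the matrix is [[0, 0, 0]; [0, 54/13, -45/26]; [0, 45/26, 54/13]] (rows listed top to bottom)


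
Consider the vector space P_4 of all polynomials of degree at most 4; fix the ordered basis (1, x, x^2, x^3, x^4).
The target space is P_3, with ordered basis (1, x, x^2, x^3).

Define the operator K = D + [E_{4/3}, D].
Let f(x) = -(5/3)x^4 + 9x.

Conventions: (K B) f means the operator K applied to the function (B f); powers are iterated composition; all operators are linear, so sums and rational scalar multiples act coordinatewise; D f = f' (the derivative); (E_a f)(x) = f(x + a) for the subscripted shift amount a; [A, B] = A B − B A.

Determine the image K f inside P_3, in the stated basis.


g(x) = -(20/3)x^3 + 9

D f = -(20/3)x^3 + 9
D f = -(20/3)x^3 + 9
E_{4/3} D f = -(20/3)x^3 - (80/3)x^2 - (320/9)x - 551/81
E_{4/3} f = -(5/3)x^4 - (80/9)x^3 - (160/9)x^2 - (551/81)x + 1636/243
D E_{4/3} f = -(20/3)x^3 - (80/3)x^2 - (320/9)x - 551/81
[E_{4/3}, D] f = 0
(D + [E_{4/3}, D]) f = -(20/3)x^3 + 9


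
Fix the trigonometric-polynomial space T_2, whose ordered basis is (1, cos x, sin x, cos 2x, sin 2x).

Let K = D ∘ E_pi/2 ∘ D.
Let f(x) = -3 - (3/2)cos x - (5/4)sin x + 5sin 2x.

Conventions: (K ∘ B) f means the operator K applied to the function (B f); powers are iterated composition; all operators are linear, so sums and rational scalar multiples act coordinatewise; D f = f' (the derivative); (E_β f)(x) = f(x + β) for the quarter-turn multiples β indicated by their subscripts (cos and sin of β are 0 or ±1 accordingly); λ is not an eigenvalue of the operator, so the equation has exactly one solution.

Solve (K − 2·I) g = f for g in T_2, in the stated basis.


the image equals g(x) = 3/2 + (7/20)cos x + (4/5)sin x + (5/2)sin 2x

write g with unknown coordinates in the stated basis and equate coefficients in (K − 2·I) g = f
solving from the highest basis element down gives g = 3/2 + (7/20)cos x + (4/5)sin x + (5/2)sin 2x
check: K g = -(4/5)cos x + (7/20)sin x + 10sin 2x
so K g − 2·g = -3 - (3/2)cos x - (5/4)sin x + 5sin 2x = f ✓


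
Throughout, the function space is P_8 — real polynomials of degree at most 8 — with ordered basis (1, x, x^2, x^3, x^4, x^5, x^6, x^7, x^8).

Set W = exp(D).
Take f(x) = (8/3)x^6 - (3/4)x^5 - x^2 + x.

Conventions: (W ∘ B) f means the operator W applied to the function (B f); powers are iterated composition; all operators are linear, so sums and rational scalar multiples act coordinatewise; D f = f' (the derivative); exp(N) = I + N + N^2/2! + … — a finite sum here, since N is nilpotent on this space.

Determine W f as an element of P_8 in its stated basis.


the result is g(x) = (8/3)x^6 + (61/4)x^5 + (145/4)x^4 + (275/6)x^3 + (63/2)x^2 + (45/4)x + 23/12

order-1 term: 16x^5 - (15/4)x^4 - 2x + 1
order-2 term: 40x^4 - (15/2)x^3 - 1
order-3 term: (160/3)x^3 - (15/2)x^2
order-4 term: 40x^2 - (15/4)x
order-5 term: 16x - 3/4
order-6 term: 8/3
the series for exp(D) f terminates at order 6
exp(D) f = (8/3)x^6 + (61/4)x^5 + (145/4)x^4 + (275/6)x^3 + (63/2)x^2 + (45/4)x + 23/12


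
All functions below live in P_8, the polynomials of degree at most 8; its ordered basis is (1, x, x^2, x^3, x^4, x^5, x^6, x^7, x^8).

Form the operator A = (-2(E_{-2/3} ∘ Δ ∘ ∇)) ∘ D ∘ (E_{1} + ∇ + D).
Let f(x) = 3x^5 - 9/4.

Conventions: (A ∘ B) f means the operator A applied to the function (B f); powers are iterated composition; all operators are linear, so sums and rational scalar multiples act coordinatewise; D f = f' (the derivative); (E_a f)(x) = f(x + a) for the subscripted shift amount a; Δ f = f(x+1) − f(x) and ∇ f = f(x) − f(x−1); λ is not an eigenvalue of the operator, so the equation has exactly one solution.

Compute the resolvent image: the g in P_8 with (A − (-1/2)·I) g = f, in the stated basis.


the result is g(x) = 6x^5 + 1440x^2 + 6720x - 9769/2

write g with unknown coordinates in the stated basis and equate coefficients in (A − (-1/2)·I) g = f
solving from the highest basis element down gives g = 6x^5 + 1440x^2 + 6720x - 9769/2
check: A g = -720x^2 - 3360x + 2440
so A g − (-1/2)·g = 3x^5 - 9/4 = f ✓


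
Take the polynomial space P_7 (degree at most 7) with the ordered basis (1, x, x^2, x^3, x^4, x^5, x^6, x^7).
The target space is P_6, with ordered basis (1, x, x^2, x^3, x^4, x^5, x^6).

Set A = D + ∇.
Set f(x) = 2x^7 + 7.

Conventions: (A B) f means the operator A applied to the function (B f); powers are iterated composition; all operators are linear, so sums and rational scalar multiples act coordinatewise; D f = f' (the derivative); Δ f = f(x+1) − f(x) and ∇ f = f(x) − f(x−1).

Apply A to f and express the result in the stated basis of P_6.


D f = 14x^6
∇ f = 14x^6 - 42x^5 + 70x^4 - 70x^3 + 42x^2 - 14x + 2
(D + ∇) f = 28x^6 - 42x^5 + 70x^4 - 70x^3 + 42x^2 - 14x + 2

the image equals g(x) = 28x^6 - 42x^5 + 70x^4 - 70x^3 + 42x^2 - 14x + 2


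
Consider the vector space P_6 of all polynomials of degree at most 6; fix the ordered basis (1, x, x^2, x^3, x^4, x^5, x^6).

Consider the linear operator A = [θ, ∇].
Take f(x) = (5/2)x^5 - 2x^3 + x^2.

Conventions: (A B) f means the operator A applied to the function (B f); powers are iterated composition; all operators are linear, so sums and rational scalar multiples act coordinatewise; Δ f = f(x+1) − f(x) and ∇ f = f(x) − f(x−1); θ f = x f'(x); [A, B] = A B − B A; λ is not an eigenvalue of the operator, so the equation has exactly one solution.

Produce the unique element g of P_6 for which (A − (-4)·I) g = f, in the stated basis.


the result is g(x) = (5/8)x^5 + (25/32)x^4 - (91/32)x^3 + (59/128)x^2 + (951/256)x - 1469/1024

write g with unknown coordinates in the stated basis and equate coefficients in (A − (-4)·I) g = f
solving from the highest basis element down gives g = (5/8)x^5 + (25/32)x^4 - (91/32)x^3 + (59/128)x^2 + (951/256)x - 1469/1024
check: A g = -(25/8)x^4 + (75/8)x^3 - (27/32)x^2 - (951/64)x + 1469/256
so A g − (-4)·g = (5/2)x^5 - 2x^3 + x^2 = f ✓


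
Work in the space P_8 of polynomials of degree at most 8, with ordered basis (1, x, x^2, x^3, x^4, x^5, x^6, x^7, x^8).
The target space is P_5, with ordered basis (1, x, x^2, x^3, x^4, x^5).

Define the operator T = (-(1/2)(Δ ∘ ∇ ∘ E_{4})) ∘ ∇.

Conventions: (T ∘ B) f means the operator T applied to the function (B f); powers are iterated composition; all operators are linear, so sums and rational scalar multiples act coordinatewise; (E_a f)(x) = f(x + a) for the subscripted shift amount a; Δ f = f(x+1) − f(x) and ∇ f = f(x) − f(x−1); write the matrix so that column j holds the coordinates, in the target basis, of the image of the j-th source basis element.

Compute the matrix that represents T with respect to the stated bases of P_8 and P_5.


image of 1: 0
image of x: 0
image of x^2: 0
image of x^3: -3
image of x^4: -12x - 42
image of x^5: -30x^2 - 210x - 375
image of x^6: -60x^3 - 630x^2 - 2250x - 2730
image of x^7: -105x^4 - 1470x^3 - 7875x^2 - 19110x - 17703
image of x^8: -168x^5 - 2940x^4 - 21000x^3 - 76440x^2 - 141624x - 106722
each image's coordinates form column j of the matrix

the matrix is [[0, 0, 0, -3, -42, -375, -2730, -17703, -106722]; [0, 0, 0, 0, -12, -210, -2250, -19110, -141624]; [0, 0, 0, 0, 0, -30, -630, -7875, -76440]; [0, 0, 0, 0, 0, 0, -60, -1470, -21000]; [0, 0, 0, 0, 0, 0, 0, -105, -2940]; [0, 0, 0, 0, 0, 0, 0, 0, -168]] (rows listed top to bottom)


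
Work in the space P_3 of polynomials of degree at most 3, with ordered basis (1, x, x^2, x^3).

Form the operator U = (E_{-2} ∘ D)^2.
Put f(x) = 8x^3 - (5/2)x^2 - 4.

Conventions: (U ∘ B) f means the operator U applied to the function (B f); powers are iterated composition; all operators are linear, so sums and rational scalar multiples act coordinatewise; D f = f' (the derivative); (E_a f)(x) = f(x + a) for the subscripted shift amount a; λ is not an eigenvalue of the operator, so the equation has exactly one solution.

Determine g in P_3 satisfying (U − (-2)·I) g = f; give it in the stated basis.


the result is g(x) = 4x^3 - (5/4)x^2 - 12x + 189/4

write g with unknown coordinates in the stated basis and equate coefficients in (U − (-2)·I) g = f
solving from the highest basis element down gives g = 4x^3 - (5/4)x^2 - 12x + 189/4
check: U g = 24x - 197/2
so U g − (-2)·g = 8x^3 - (5/2)x^2 - 4 = f ✓


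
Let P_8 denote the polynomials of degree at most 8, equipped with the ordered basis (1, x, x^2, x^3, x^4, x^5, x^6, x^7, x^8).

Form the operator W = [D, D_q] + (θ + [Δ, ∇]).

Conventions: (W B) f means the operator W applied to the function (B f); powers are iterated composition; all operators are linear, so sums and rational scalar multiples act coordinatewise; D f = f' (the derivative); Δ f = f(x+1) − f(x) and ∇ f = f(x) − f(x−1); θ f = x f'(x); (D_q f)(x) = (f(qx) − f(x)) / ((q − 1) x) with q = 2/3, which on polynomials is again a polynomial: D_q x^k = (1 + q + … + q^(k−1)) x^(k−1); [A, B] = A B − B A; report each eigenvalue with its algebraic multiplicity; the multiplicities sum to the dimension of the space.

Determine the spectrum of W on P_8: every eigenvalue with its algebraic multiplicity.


λ = 0 (multiplicity 1), λ = 1 (multiplicity 1), λ = 2 (multiplicity 1), λ = 3 (multiplicity 1), λ = 4 (multiplicity 1), λ = 5 (multiplicity 1), λ = 6 (multiplicity 1), λ = 7 (multiplicity 1), λ = 8 (multiplicity 1)

image of 1: 0
image of x: x
image of x^2: 2x^2 - 1/3
image of x^3: 3x^3 - (7/9)x
image of x^4: 4x^4 - (11/9)x^2
image of x^5: 5x^5 - (131/81)x^3
image of x^6: 6x^6 - (473/243)x^4
image of x^7: 7x^7 - (179/81)x^5
image of x^8: 8x^8 - (5281/2187)x^6
the matrix is upper triangular; its diagonal is (0, 1, 2, 3, 4, 5, 6, 7, 8)
for a triangular matrix the eigenvalues are the diagonal entries, with algebraic multiplicity their repetition count


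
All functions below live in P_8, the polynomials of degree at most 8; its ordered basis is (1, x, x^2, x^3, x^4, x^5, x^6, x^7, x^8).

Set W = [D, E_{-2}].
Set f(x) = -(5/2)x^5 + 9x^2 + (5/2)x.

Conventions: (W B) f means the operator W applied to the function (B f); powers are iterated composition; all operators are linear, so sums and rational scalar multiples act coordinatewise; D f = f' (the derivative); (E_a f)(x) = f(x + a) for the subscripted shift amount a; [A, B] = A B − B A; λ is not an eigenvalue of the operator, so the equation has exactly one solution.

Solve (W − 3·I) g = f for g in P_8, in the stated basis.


write g with unknown coordinates in the stated basis and equate coefficients in (W − 3·I) g = f
solving from the highest basis element down gives g = (5/6)x^5 - 3x^2 - (5/6)x
check: W g = 0
so W g − 3·g = -(5/2)x^5 + 9x^2 + (5/2)x = f ✓

the image equals g(x) = (5/6)x^5 - 3x^2 - (5/6)x


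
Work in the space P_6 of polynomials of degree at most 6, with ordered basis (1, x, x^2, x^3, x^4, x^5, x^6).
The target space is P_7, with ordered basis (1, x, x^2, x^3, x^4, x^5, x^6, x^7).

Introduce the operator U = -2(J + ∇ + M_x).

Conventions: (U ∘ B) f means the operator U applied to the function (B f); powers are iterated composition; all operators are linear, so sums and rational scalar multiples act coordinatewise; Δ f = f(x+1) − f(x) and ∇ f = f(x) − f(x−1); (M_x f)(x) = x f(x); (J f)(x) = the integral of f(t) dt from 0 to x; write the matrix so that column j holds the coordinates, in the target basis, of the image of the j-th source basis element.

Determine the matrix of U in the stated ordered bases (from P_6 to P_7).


image of 1: -4x
image of x: -3x^2 - 2
image of x^2: -(8/3)x^3 - 4x + 2
image of x^3: -(5/2)x^4 - 6x^2 + 6x - 2
image of x^4: -(12/5)x^5 - 8x^3 + 12x^2 - 8x + 2
image of x^5: -(7/3)x^6 - 10x^4 + 20x^3 - 20x^2 + 10x - 2
image of x^6: -(16/7)x^7 - 12x^5 + 30x^4 - 40x^3 + 30x^2 - 12x + 2
each image's coordinates form column j of the matrix

the matrix is [[0, -2, 2, -2, 2, -2, 2]; [-4, 0, -4, 6, -8, 10, -12]; [0, -3, 0, -6, 12, -20, 30]; [0, 0, -8/3, 0, -8, 20, -40]; [0, 0, 0, -5/2, 0, -10, 30]; [0, 0, 0, 0, -12/5, 0, -12]; [0, 0, 0, 0, 0, -7/3, 0]; [0, 0, 0, 0, 0, 0, -16/7]] (rows listed top to bottom)


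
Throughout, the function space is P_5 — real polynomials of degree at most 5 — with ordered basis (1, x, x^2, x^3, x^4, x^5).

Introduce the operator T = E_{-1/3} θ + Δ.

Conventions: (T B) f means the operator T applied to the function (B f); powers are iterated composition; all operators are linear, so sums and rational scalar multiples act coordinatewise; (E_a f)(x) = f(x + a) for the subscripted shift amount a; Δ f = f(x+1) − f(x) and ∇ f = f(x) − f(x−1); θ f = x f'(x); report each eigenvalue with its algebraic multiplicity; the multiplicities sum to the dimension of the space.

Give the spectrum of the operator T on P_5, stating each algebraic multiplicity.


image of 1: 0
image of x: x + 2/3
image of x^2: 2x^2 + (2/3)x + 11/9
image of x^3: 3x^3 + 4x + 8/9
image of x^4: 4x^4 - (4/3)x^3 + (26/3)x^2 + (92/27)x + 85/81
image of x^5: 5x^5 - (10/3)x^4 + (140/9)x^3 + (220/27)x^2 + (430/81)x + 238/243
the matrix is upper triangular; its diagonal is (0, 1, 2, 3, 4, 5)
for a triangular matrix the eigenvalues are the diagonal entries, with algebraic multiplicity their repetition count

λ = 0 (multiplicity 1), λ = 1 (multiplicity 1), λ = 2 (multiplicity 1), λ = 3 (multiplicity 1), λ = 4 (multiplicity 1), λ = 5 (multiplicity 1)


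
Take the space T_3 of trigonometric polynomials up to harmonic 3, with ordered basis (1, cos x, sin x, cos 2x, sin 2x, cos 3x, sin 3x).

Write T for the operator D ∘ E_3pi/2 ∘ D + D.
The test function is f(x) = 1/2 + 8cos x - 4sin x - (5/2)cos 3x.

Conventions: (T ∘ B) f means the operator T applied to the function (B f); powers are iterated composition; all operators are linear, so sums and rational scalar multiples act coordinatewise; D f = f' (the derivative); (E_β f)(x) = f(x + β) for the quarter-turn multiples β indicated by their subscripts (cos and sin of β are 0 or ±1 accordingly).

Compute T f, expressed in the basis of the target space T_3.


D f = -4cos x - 8sin x + (15/2)sin 3x
E_3pi/2 D f = 8cos x - 4sin x + (15/2)cos 3x
D E_3pi/2 D f = -4cos x - 8sin x - (45/2)sin 3x
D f = -4cos x - 8sin x + (15/2)sin 3x
(D ∘ E_3pi/2 ∘ D + D) f = -8cos x - 16sin x - 15sin 3x

g(x) = -8cos x - 16sin x - 15sin 3x


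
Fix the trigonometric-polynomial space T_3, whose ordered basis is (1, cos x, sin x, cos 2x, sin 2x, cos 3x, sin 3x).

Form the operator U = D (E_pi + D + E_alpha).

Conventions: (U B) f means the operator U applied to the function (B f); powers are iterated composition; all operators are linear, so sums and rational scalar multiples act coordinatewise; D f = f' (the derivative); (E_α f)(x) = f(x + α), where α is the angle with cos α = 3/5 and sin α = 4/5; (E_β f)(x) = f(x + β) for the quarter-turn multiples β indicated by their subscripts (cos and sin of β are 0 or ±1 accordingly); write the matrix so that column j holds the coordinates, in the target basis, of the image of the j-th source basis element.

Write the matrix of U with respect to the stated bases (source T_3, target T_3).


the matrix is [[0, 0, 0, 0, 0, 0, 0]; [0, -9/5, -2/5, 0, 0, 0, 0]; [0, 2/5, -9/5, 0, 0, 0, 0]; [0, 0, 0, -148/25, 36/25, 0, 0]; [0, 0, 0, -36/25, -148/25, 0, 0]; [0, 0, 0, 0, 0, -1257/125, -726/125]; [0, 0, 0, 0, 0, 726/125, -1257/125]] (rows listed top to bottom)

image of 1: 0
image of cos x: -(9/5)cos x + (2/5)sin x
image of sin x: -(2/5)cos x - (9/5)sin x
image of cos 2x: -(148/25)cos 2x - (36/25)sin 2x
image of sin 2x: (36/25)cos 2x - (148/25)sin 2x
image of cos 3x: -(1257/125)cos 3x + (726/125)sin 3x
image of sin 3x: -(726/125)cos 3x - (1257/125)sin 3x
each image's coordinates form column j of the matrix


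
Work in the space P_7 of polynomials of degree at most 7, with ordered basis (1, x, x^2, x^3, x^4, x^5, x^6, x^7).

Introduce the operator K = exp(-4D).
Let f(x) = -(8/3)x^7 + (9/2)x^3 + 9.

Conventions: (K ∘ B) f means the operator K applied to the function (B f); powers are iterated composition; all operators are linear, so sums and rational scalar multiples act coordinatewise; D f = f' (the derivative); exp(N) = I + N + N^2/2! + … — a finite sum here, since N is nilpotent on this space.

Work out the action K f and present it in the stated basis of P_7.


order-1 term: (224/3)x^6 - 54x^2
order-2 term: -896x^5 + 216x
order-3 term: (17920/3)x^4 - 288
order-4 term: -(71680/3)x^3
order-5 term: 57344x^2
order-6 term: -(229376/3)x
order-7 term: 131072/3
the series for exp(-4D) f terminates at order 7
exp(-4D) f = -(8/3)x^7 + (224/3)x^6 - 896x^5 + (17920/3)x^4 - (143333/6)x^3 + 57290x^2 - (228728/3)x + 130235/3

g(x) = -(8/3)x^7 + (224/3)x^6 - 896x^5 + (17920/3)x^4 - (143333/6)x^3 + 57290x^2 - (228728/3)x + 130235/3


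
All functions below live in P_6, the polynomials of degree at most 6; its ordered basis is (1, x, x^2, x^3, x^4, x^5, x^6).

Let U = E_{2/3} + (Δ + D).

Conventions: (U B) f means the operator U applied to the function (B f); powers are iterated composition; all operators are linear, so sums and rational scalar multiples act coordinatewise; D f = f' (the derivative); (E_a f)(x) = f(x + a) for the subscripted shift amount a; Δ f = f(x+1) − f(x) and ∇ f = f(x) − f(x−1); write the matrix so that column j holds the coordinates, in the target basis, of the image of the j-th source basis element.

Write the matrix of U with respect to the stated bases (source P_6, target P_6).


image of 1: 1
image of x: x + 8/3
image of x^2: x^2 + (16/3)x + 13/9
image of x^3: x^3 + 8x^2 + (13/3)x + 35/27
image of x^4: x^4 + (32/3)x^3 + (26/3)x^2 + (140/27)x + 97/81
image of x^5: x^5 + (40/3)x^4 + (130/9)x^3 + (350/27)x^2 + (485/81)x + 275/243
image of x^6: x^6 + 16x^5 + (65/3)x^4 + (700/27)x^3 + (485/27)x^2 + (550/81)x + 793/729
each image's coordinates form column j of the matrix

the matrix is [[1, 8/3, 13/9, 35/27, 97/81, 275/243, 793/729]; [0, 1, 16/3, 13/3, 140/27, 485/81, 550/81]; [0, 0, 1, 8, 26/3, 350/27, 485/27]; [0, 0, 0, 1, 32/3, 130/9, 700/27]; [0, 0, 0, 0, 1, 40/3, 65/3]; [0, 0, 0, 0, 0, 1, 16]; [0, 0, 0, 0, 0, 0, 1]] (rows listed top to bottom)


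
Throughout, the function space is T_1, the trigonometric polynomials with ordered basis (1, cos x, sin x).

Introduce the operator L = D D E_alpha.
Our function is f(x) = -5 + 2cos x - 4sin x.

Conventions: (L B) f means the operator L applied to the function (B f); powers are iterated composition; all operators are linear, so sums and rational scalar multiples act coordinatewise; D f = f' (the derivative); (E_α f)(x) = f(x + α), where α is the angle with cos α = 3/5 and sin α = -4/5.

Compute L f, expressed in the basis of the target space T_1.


the image equals g(x) = -(22/5)cos x + (4/5)sin x

E_alpha f = -5 + (22/5)cos x - (4/5)sin x
D E_alpha f = -(4/5)cos x - (22/5)sin x
D D E_alpha f = -(22/5)cos x + (4/5)sin x


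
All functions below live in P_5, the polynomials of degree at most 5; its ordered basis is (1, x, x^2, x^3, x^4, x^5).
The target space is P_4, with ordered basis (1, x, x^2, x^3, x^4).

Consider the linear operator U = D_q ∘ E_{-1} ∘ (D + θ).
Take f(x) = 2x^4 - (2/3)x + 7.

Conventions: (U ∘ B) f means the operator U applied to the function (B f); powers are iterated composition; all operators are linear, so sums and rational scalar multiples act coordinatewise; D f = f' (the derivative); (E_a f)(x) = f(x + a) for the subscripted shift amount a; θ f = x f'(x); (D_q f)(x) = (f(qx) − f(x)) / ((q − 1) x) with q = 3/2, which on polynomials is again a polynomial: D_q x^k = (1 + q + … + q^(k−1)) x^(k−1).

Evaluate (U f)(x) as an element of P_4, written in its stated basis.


D f = 8x^3 - 2/3
θ f = 8x^4 - (2/3)x
(D + θ) f = 8x^4 + 8x^3 - (2/3)x - 2/3
E_{-1} (D + θ) f = 8x^4 - 24x^3 + 24x^2 - (26/3)x
D_q E_{-1} (D + θ) f = 65x^3 - 114x^2 + 60x - 26/3

g(x) = 65x^3 - 114x^2 + 60x - 26/3


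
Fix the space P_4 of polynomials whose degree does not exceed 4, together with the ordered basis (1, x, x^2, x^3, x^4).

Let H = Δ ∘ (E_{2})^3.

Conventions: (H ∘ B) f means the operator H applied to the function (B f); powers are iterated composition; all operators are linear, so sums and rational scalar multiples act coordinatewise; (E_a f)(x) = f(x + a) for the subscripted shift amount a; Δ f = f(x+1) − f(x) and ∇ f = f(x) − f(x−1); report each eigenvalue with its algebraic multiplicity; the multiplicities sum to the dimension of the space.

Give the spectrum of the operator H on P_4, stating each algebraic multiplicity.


λ = 0 (multiplicity 5)

image of 1: 0
image of x: 1
image of x^2: 2x + 13
image of x^3: 3x^2 + 39x + 127
image of x^4: 4x^3 + 78x^2 + 508x + 1105
the matrix is upper triangular; its diagonal is (0, 0, 0, 0, 0)
for a triangular matrix the eigenvalues are the diagonal entries, with algebraic multiplicity their repetition count


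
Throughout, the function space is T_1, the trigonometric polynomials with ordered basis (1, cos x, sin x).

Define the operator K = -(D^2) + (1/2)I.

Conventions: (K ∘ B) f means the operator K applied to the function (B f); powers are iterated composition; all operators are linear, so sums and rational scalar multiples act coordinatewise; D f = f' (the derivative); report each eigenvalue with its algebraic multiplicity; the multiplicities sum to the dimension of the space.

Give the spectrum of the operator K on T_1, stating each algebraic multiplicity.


image of 1: 1/2
image of cos x: (3/2)cos x
image of sin x: (3/2)sin x
the matrix is diagonal; its diagonal is (1/2, 3/2, 3/2)
for a triangular matrix the eigenvalues are the diagonal entries, with algebraic multiplicity their repetition count

λ = 1/2 (multiplicity 1), λ = 3/2 (multiplicity 2)


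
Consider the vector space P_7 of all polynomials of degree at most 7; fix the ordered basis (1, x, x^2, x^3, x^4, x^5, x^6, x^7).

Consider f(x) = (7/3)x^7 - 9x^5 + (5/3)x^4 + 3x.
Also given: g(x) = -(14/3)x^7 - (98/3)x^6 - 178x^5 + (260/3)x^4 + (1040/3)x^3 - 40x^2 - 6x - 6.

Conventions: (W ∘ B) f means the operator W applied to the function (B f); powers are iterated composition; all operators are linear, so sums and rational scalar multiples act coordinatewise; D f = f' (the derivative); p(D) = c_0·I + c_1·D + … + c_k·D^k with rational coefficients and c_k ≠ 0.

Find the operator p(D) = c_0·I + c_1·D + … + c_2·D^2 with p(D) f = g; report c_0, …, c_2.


D^0 f = (7/3)x^7 - 9x^5 + (5/3)x^4 + 3x
D^1 f = (49/3)x^6 - 45x^4 + (20/3)x^3 + 3
D^2 f = 98x^5 - 180x^3 + 20x^2
matching coefficients of g against c_0 f + c_1 Df + … from the top degree down determines the c_i
solution: c_0 = -2, c_1 = -2, c_2 = -2

p(D) = -2·I − 2·D − 2·D^2, i.e. c_0 = -2, c_1 = -2, c_2 = -2


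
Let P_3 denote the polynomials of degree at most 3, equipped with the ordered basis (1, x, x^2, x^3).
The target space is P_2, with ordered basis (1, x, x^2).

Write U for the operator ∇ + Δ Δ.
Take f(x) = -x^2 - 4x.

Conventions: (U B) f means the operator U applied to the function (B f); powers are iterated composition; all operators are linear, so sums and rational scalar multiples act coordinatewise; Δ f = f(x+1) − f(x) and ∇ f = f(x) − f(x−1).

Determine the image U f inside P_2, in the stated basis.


∇ f = -2x - 3
Δ f = -2x - 5
Δ Δ f = -2
(∇ + Δ Δ) f = -2x - 5

g(x) = -2x - 5


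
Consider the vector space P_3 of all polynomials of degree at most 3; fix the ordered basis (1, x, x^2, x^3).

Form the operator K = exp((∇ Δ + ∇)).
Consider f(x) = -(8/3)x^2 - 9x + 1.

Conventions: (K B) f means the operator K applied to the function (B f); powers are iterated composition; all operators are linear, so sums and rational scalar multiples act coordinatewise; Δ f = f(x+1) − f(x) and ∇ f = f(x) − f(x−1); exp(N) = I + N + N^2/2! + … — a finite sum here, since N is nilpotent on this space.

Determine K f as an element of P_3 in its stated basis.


order-1 term: -(16/3)x - 35/3
order-2 term: -8/3
the series for exp((∇ Δ + ∇)) f terminates at order 2
exp((∇ Δ + ∇)) f = -(8/3)x^2 - (43/3)x - 40/3

the image equals g(x) = -(8/3)x^2 - (43/3)x - 40/3


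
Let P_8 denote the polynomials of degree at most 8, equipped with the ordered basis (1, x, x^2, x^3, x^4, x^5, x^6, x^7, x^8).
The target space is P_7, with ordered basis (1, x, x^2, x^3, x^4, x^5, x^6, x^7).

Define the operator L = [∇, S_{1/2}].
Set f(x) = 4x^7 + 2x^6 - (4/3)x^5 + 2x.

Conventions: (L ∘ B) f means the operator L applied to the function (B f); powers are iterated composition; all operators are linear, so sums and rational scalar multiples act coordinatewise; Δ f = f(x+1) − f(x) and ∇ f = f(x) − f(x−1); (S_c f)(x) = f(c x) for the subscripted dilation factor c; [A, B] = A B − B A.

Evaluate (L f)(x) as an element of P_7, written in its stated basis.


S_{1/2} f = (1/32)x^7 + (1/32)x^6 - (1/24)x^5 + x
∇ S_{1/2} f = (7/32)x^6 - (15/32)x^5 + (5/12)x^4 - (5/96)x^3 - (11/48)x^2 + (17/96)x + 23/24
∇ f = 28x^6 - 72x^5 + (310/3)x^4 - (260/3)x^3 + (122/3)x^2 - (28/3)x + 8/3
S_{1/2} ∇ f = (7/16)x^6 - (9/4)x^5 + (155/24)x^4 - (65/6)x^3 + (61/6)x^2 - (14/3)x + 8/3
[∇, S_{1/2}] f = -(7/32)x^6 + (57/32)x^5 - (145/24)x^4 + (345/32)x^3 - (499/48)x^2 + (155/32)x - 41/24

g(x) = -(7/32)x^6 + (57/32)x^5 - (145/24)x^4 + (345/32)x^3 - (499/48)x^2 + (155/32)x - 41/24


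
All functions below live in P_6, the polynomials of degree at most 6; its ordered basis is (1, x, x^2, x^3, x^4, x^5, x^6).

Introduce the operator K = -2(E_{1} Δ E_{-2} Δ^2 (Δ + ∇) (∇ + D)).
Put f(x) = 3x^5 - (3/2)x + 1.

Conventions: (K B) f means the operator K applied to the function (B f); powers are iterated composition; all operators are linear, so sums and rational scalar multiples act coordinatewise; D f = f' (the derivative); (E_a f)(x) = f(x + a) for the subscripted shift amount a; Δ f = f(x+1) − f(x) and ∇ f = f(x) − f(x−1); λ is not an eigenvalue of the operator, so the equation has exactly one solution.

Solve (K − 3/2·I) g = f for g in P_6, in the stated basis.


the result is g(x) = -2x^5 + x + 3838/3

write g with unknown coordinates in the stated basis and equate coefficients in (K − 3/2·I) g = f
solving from the highest basis element down gives g = -2x^5 + x + 3838/3
check: K g = 1920
so K g − 3/2·g = 3x^5 - (3/2)x + 1 = f ✓


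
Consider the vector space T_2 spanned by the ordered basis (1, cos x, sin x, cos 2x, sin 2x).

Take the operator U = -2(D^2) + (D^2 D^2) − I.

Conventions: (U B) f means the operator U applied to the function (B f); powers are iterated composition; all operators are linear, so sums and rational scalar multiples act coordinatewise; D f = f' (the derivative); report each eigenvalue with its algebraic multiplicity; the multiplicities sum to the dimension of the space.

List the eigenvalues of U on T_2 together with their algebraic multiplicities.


λ = -1 (multiplicity 1), λ = 2 (multiplicity 2), λ = 23 (multiplicity 2)

image of 1: -1
image of cos x: 2cos x
image of sin x: 2sin x
image of cos 2x: 23cos 2x
image of sin 2x: 23sin 2x
the matrix is diagonal; its diagonal is (-1, 2, 2, 23, 23)
for a triangular matrix the eigenvalues are the diagonal entries, with algebraic multiplicity their repetition count


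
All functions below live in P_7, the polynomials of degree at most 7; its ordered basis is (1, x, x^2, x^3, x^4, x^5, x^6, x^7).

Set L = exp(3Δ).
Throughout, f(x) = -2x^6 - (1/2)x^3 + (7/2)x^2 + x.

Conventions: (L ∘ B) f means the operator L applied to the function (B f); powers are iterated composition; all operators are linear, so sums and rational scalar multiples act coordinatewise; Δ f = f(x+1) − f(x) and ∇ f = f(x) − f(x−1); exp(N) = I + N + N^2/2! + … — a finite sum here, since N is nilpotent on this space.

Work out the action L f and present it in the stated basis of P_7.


the result is g(x) = -2x^6 - 36x^5 - 360x^4 - (4561/2)x^3 - 9271x^2 - 22388x - 49371/2

order-1 term: -36x^5 - 90x^4 - 120x^3 - (189/2)x^2 - (39/2)x + 6
order-2 term: -270x^4 - 1080x^3 - 1890x^2 - (3267/2)x - 540
order-3 term: -1080x^3 - 4860x^2 - 8100x - 9747/2
order-4 term: -2430x^2 - 9720x - 10530
order-5 term: -2916x - 7290
order-6 term: -1458
the series for exp(3Δ) f terminates at order 6
exp(3Δ) f = -2x^6 - 36x^5 - 360x^4 - (4561/2)x^3 - 9271x^2 - 22388x - 49371/2


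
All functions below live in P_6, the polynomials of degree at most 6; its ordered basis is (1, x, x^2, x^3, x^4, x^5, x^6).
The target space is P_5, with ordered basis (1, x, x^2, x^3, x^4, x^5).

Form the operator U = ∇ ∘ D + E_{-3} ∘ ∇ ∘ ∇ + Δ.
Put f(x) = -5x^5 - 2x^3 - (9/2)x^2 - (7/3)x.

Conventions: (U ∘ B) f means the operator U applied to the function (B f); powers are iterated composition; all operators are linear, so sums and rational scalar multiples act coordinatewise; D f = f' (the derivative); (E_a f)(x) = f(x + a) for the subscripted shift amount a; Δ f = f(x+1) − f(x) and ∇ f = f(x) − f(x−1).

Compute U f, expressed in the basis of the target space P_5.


the image equals g(x) = -25x^4 - 250x^3 + 1294x^2 - 5014x + 39883/6

D f = -25x^4 - 6x^2 - 9x - 7/3
∇ D f = -100x^3 + 150x^2 - 112x + 22
∇ f = -25x^4 + 50x^3 - 56x^2 + 22x - 29/6
∇ ∇ f = -100x^3 + 300x^2 - 362x + 153
E_{-3} ∇ ∇ f = -100x^3 + 1200x^2 - 4862x + 6639
Δ f = -25x^4 - 50x^3 - 56x^2 - 40x - 83/6
(∇ ∘ D + E_{-3} ∘ ∇ ∘ ∇ + Δ) f = -25x^4 - 250x^3 + 1294x^2 - 5014x + 39883/6


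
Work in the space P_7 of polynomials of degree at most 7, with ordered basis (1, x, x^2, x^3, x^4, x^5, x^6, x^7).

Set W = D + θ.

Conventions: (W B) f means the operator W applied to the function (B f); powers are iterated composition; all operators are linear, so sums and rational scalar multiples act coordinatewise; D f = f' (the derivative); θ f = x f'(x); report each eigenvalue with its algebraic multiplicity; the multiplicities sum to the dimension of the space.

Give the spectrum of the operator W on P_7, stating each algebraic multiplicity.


image of 1: 0
image of x: x + 1
image of x^2: 2x^2 + 2x
image of x^3: 3x^3 + 3x^2
image of x^4: 4x^4 + 4x^3
image of x^5: 5x^5 + 5x^4
image of x^6: 6x^6 + 6x^5
image of x^7: 7x^7 + 7x^6
the matrix is upper triangular; its diagonal is (0, 1, 2, 3, 4, 5, 6, 7)
for a triangular matrix the eigenvalues are the diagonal entries, with algebraic multiplicity their repetition count

λ = 0 (multiplicity 1), λ = 1 (multiplicity 1), λ = 2 (multiplicity 1), λ = 3 (multiplicity 1), λ = 4 (multiplicity 1), λ = 5 (multiplicity 1), λ = 6 (multiplicity 1), λ = 7 (multiplicity 1)
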